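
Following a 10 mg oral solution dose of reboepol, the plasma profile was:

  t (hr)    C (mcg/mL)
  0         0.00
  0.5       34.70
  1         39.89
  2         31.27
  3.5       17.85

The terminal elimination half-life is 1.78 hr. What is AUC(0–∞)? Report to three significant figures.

AUC = 146 mcg/mL·hr

Trapezoidal AUC_0→3.5:
  [0→0.5]: (0.00+34.70)/2 × 0.5 = 8.675
  [0.5→1]: (34.70+39.89)/2 × 0.5 = 18.6475
  [1→2]: (39.89+31.27)/2 × 1 = 35.58
  [2→3.5]: (31.27+17.85)/2 × 1.5 = 36.84
  Sum = 99.7425 mcg/mL·hr
k_e = ln2 / t½ = 0.693147 / 1.78 = 0.3894 hr^-1
Extrapolated tail: C_last / k_e = 17.85 / 0.3894 = 45.840
AUC_0→∞ = 99.7425 + 45.840 = 145.5825 mcg/mL·hr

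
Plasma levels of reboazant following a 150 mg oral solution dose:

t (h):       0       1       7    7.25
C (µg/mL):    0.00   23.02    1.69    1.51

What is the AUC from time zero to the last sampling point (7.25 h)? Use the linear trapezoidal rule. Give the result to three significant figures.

Trapezoidal AUC_0→7.25:
  [0→1]: (0.00+23.02)/2 × 1 = 11.51
  [1→7]: (23.02+1.69)/2 × 6 = 74.13
  [7→7.25]: (1.69+1.51)/2 × 0.25 = 0.4
  Sum = 86.04 µg/mL·h

AUC = 86.0 µg/mL·h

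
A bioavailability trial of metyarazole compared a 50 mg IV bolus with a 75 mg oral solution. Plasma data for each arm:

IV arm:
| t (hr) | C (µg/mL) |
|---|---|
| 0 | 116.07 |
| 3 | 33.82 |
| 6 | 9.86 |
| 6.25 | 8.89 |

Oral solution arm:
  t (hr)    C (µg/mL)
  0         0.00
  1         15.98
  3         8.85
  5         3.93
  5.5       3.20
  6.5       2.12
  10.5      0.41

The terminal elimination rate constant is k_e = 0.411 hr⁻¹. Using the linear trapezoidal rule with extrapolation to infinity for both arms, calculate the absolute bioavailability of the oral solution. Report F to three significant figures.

Trapezoidal AUC_0→6.25 (IV):
  [0→3]: (116.07+33.82)/2 × 3 = 224.835
  [3→6]: (33.82+9.86)/2 × 3 = 65.52
  [6→6.25]: (9.86+8.89)/2 × 0.25 = 2.34375
  Sum = 292.69875 µg/mL·hr
IV tail: 8.89/0.411 = 21.630; AUC_iv,0→∞ = 292.69875 + 21.630 = 314.32875 µg/mL·hr
Trapezoidal AUC_0→10.5 (oral solution):
  [0→1]: (0.00+15.98)/2 × 1 = 7.99
  [1→3]: (15.98+8.85)/2 × 2 = 24.83
  [3→5]: (8.85+3.93)/2 × 2 = 12.78
  [5→5.5]: (3.93+3.20)/2 × 0.5 = 1.7825
  [5.5→6.5]: (3.20+2.12)/2 × 1 = 2.66
  [6.5→10.5]: (2.12+0.41)/2 × 4 = 5.06
  Sum = 55.1025 µg/mL·hr
oral solution tail: 0.41/0.411 = 0.998; AUC_ev,0→∞ = 55.1025 + 0.998 = 56.1005 µg/mL·hr
F = (AUC_ev/D_ev)/(AUC_iv/D_iv) = (56.1005/75)/(314.32875/50) = 0.748007/6.286575 = 0.1190

F = 0.119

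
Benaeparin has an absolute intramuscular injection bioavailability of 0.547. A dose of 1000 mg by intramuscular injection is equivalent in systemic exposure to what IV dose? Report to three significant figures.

D_iv = 547 mg

Systemic exposure from an extravascular dose = F × D_ev, so the equivalent IV dose is F × D_ev.
D_iv = F × D_ev = 0.547 × 1000 = 547 mg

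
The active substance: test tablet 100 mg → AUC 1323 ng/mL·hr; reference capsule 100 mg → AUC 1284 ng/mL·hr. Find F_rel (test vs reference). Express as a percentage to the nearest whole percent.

F_rel = (AUC_test/D_test) / (AUC_ref/D_ref)
      = (1323/100) / (1284/100)
      = 13.23 / 12.84 = 1.0304 = 103.04%

F_rel = 103%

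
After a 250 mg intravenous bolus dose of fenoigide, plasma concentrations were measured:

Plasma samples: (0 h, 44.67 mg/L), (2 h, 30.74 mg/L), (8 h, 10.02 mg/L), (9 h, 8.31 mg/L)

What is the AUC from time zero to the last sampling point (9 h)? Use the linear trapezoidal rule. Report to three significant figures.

Trapezoidal AUC_0→9:
  [0→2]: (44.67+30.74)/2 × 2 = 75.41
  [2→8]: (30.74+10.02)/2 × 6 = 122.28
  [8→9]: (10.02+8.31)/2 × 1 = 9.165
  Sum = 206.855 mg/L·h

AUC = 207 mg/L·h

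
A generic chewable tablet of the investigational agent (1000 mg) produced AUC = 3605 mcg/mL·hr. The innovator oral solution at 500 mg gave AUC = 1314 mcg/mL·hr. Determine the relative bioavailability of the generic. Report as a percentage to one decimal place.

F_rel = 137.2%

F_rel = (AUC_test/D_test) / (AUC_ref/D_ref)
      = (3605/1000) / (1314/500)
      = 3.605 / 2.628 = 1.3718 = 137.18%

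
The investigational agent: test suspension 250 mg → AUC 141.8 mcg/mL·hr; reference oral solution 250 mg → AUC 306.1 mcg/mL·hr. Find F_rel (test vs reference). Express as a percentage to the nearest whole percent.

F_rel = (AUC_test/D_test) / (AUC_ref/D_ref)
      = (141.8/250) / (306.1/250)
      = 0.5672 / 1.2244 = 0.4632 = 46.32%

F_rel = 46%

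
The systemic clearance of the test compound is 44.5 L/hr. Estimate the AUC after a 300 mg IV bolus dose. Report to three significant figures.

AUC = 6.74 mg/L·hr

AUC_0→∞ = Dose_iv / CL
        = 300 / 44.5 = 6.74157 mg/L·hr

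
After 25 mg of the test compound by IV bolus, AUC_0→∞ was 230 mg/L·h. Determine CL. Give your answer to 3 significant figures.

CL = 0.109 L/h

CL = Dose_iv / AUC_0→∞
   = 25 / 230 = 0.108696 L/h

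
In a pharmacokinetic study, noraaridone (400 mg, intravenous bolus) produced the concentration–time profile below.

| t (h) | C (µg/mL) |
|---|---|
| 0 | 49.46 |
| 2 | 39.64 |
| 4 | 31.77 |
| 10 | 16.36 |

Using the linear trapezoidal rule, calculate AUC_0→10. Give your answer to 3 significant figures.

AUC = 305 µg/mL·h

Trapezoidal AUC_0→10:
  [0→2]: (49.46+39.64)/2 × 2 = 89.1
  [2→4]: (39.64+31.77)/2 × 2 = 71.41
  [4→10]: (31.77+16.36)/2 × 6 = 144.39
  Sum = 304.9 µg/mL·h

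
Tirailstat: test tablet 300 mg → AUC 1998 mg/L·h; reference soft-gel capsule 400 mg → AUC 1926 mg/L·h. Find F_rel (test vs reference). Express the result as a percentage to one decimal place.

F_rel = (AUC_test/D_test) / (AUC_ref/D_ref)
      = (1998/300) / (1926/400)
      = 6.66 / 4.815 = 1.3832 = 138.32%

F_rel = 138.3%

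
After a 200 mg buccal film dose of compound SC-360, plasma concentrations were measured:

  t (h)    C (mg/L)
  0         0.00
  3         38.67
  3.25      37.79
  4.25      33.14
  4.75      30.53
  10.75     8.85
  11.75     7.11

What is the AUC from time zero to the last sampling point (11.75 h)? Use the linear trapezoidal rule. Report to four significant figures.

AUC = 245.1 mg/L·h

Trapezoidal AUC_0→11.75:
  [0→3]: (0.00+38.67)/2 × 3 = 58.005
  [3→3.25]: (38.67+37.79)/2 × 0.25 = 9.5575
  [3.25→4.25]: (37.79+33.14)/2 × 1 = 35.465
  [4.25→4.75]: (33.14+30.53)/2 × 0.5 = 15.9175
  [4.75→10.75]: (30.53+8.85)/2 × 6 = 118.14
  [10.75→11.75]: (8.85+7.11)/2 × 1 = 7.98
  Sum = 245.065 mg/L·h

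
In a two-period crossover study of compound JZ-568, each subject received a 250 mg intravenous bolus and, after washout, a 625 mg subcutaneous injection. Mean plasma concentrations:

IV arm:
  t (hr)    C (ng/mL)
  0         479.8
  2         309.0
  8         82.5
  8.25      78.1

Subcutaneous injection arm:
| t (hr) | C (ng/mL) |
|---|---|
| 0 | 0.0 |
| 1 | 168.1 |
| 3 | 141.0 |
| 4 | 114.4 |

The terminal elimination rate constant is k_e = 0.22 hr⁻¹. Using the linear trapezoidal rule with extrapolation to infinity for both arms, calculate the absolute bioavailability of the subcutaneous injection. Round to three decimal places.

Trapezoidal AUC_0→8.25 (IV):
  [0→2]: (479.8+309.0)/2 × 2 = 788.8
  [2→8]: (309.0+82.5)/2 × 6 = 1174.5
  [8→8.25]: (82.5+78.1)/2 × 0.25 = 20.075
  Sum = 1983.375 ng/mL·hr
IV tail: 78.1/0.22 = 355.000; AUC_iv,0→∞ = 1983.375 + 355.000 = 2338.375 ng/mL·hr
Trapezoidal AUC_0→4 (subcutaneous injection):
  [0→1]: (0.0+168.1)/2 × 1 = 84.05
  [1→3]: (168.1+141.0)/2 × 2 = 309.1
  [3→4]: (141.0+114.4)/2 × 1 = 127.7
  Sum = 520.85 ng/mL·hr
subcutaneous injection tail: 114.4/0.22 = 520.000; AUC_ev,0→∞ = 520.85 + 520.000 = 1040.85 ng/mL·hr
F = (AUC_ev/D_ev)/(AUC_iv/D_iv) = (1040.85/625)/(2338.375/250) = 1.66536/9.3535 = 0.1780

F = 0.178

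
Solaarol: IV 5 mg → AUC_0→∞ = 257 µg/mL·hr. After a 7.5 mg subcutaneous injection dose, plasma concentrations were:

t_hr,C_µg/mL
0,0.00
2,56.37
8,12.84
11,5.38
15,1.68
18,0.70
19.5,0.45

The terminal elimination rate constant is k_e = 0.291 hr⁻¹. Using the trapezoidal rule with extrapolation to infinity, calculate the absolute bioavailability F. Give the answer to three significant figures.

F = 0.808

Trapezoidal AUC_0→19.5 (subcutaneous injection):
  [0→2]: (0.00+56.37)/2 × 2 = 56.37
  [2→8]: (56.37+12.84)/2 × 6 = 207.63
  [8→11]: (12.84+5.38)/2 × 3 = 27.33
  [11→15]: (5.38+1.68)/2 × 4 = 14.12
  [15→18]: (1.68+0.70)/2 × 3 = 3.57
  [18→19.5]: (0.70+0.45)/2 × 1.5 = 0.8625
  Sum = 309.8825 µg/mL·hr
Tail: C_last/k_e = 0.45/0.291 = 1.546
AUC_0→∞ (subcutaneous injection) = 309.8825 + 1.546 = 311.4285 µg/mL·hr
F = (AUC_ev/D_ev)/(AUC_iv/D_iv) = (311.4285/7.5)/(257/5) = 41.5238/51.4 = 0.8079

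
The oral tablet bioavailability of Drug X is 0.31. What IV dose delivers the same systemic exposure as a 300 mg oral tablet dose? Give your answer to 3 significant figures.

Systemic exposure from an extravascular dose = F × D_ev, so the equivalent IV dose is F × D_ev.
D_iv = F × D_ev = 0.31 × 300 = 93 mg

D_iv = 93.0 mg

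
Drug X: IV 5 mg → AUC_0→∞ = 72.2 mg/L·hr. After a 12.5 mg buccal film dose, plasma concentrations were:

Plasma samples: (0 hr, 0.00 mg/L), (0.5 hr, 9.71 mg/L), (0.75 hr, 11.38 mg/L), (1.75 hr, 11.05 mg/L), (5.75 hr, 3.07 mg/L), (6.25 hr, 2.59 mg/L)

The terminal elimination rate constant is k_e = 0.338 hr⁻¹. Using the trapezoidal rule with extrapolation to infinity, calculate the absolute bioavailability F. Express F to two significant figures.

F = 0.30

Trapezoidal AUC_0→6.25 (buccal film):
  [0→0.5]: (0.00+9.71)/2 × 0.5 = 2.4275
  [0.5→0.75]: (9.71+11.38)/2 × 0.25 = 2.63625
  [0.75→1.75]: (11.38+11.05)/2 × 1 = 11.215
  [1.75→5.75]: (11.05+3.07)/2 × 4 = 28.24
  [5.75→6.25]: (3.07+2.59)/2 × 0.5 = 1.415
  Sum = 45.93375 mg/L·hr
Tail: C_last/k_e = 2.59/0.338 = 7.663
AUC_0→∞ (buccal film) = 45.93375 + 7.663 = 53.59675 mg/L·hr
F = (AUC_ev/D_ev)/(AUC_iv/D_iv) = (53.59675/12.5)/(72.2/5) = 4.28774/14.44 = 0.2969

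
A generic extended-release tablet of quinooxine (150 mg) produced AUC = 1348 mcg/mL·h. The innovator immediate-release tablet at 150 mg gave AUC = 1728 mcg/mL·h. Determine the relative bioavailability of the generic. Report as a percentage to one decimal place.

F_rel = 78.0%

F_rel = (AUC_test/D_test) / (AUC_ref/D_ref)
      = (1348/150) / (1728/150)
      = 8.98667 / 11.52 = 0.7801 = 78.01%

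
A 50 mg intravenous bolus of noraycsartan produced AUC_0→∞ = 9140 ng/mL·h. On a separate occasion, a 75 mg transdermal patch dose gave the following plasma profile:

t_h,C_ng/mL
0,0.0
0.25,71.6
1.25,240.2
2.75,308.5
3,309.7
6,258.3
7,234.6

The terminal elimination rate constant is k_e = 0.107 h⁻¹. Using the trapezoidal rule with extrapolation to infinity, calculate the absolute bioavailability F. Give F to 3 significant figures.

Trapezoidal AUC_0→7 (transdermal patch):
  [0→0.25]: (0.0+71.6)/2 × 0.25 = 8.95
  [0.25→1.25]: (71.6+240.2)/2 × 1 = 155.9
  [1.25→2.75]: (240.2+308.5)/2 × 1.5 = 411.525
  [2.75→3]: (308.5+309.7)/2 × 0.25 = 77.275
  [3→6]: (309.7+258.3)/2 × 3 = 852.0
  [6→7]: (258.3+234.6)/2 × 1 = 246.45
  Sum = 1752.1 ng/mL·h
Tail: C_last/k_e = 234.6/0.107 = 2192.523
AUC_0→∞ (transdermal patch) = 1752.1 + 2192.523 = 3944.623 ng/mL·h
F = (AUC_ev/D_ev)/(AUC_iv/D_iv) = (3944.623/75)/(9140/50) = 52.595/182.8 = 0.2877

F = 0.288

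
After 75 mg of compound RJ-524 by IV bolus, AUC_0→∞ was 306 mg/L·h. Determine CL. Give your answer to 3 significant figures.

CL = Dose_iv / AUC_0→∞
   = 75 / 306 = 0.245098 L/h

CL = 0.245 L/h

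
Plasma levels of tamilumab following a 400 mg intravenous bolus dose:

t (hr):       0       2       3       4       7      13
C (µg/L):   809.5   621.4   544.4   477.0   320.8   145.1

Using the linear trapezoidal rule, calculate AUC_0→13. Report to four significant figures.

AUC = 5119 µg/L·hr

Trapezoidal AUC_0→13:
  [0→2]: (809.5+621.4)/2 × 2 = 1430.9
  [2→3]: (621.4+544.4)/2 × 1 = 582.9
  [3→4]: (544.4+477.0)/2 × 1 = 510.7
  [4→7]: (477.0+320.8)/2 × 3 = 1196.7
  [7→13]: (320.8+145.1)/2 × 6 = 1397.7
  Sum = 5118.9 µg/L·hr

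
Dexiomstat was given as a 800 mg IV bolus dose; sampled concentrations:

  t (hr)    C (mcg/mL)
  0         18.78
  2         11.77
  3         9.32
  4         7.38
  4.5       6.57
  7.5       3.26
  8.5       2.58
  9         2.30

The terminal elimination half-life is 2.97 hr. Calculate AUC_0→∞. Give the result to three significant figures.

Trapezoidal AUC_0→9:
  [0→2]: (18.78+11.77)/2 × 2 = 30.55
  [2→3]: (11.77+9.32)/2 × 1 = 10.545
  [3→4]: (9.32+7.38)/2 × 1 = 8.35
  [4→4.5]: (7.38+6.57)/2 × 0.5 = 3.4875
  [4.5→7.5]: (6.57+3.26)/2 × 3 = 14.745
  [7.5→8.5]: (3.26+2.58)/2 × 1 = 2.92
  [8.5→9]: (2.58+2.30)/2 × 0.5 = 1.22
  Sum = 71.8175 mcg/mL·hr
k_e = ln2 / t½ = 0.693147 / 2.97 = 0.2334 hr^-1
Extrapolated tail: C_last / k_e = 2.30 / 0.2334 = 9.854
AUC_0→∞ = 71.8175 + 9.854 = 81.6715 mcg/mL·hr

AUC = 81.7 mcg/mL·hr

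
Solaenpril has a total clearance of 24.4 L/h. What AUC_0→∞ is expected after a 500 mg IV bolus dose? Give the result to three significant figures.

AUC = 20.5 mg/L·h

AUC_0→∞ = Dose_iv / CL
        = 500 / 24.4 = 20.4918 mg/L·h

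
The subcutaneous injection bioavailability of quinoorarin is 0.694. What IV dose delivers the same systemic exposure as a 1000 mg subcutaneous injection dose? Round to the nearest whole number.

D_iv = 694 mg

Systemic exposure from an extravascular dose = F × D_ev, so the equivalent IV dose is F × D_ev.
D_iv = F × D_ev = 0.694 × 1000 = 694 mg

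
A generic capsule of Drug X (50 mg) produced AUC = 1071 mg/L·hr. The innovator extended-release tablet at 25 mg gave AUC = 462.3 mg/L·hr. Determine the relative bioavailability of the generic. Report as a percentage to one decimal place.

F_rel = 115.8%

F_rel = (AUC_test/D_test) / (AUC_ref/D_ref)
      = (1071/50) / (462.3/25)
      = 21.42 / 18.492 = 1.1583 = 115.83%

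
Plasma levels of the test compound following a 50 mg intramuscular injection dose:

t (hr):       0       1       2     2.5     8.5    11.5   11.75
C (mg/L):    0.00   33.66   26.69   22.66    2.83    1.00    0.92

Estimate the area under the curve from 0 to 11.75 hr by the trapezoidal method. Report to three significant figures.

AUC = 142 mg/L·hr

Trapezoidal AUC_0→11.75:
  [0→1]: (0.00+33.66)/2 × 1 = 16.83
  [1→2]: (33.66+26.69)/2 × 1 = 30.175
  [2→2.5]: (26.69+22.66)/2 × 0.5 = 12.3375
  [2.5→8.5]: (22.66+2.83)/2 × 6 = 76.47
  [8.5→11.5]: (2.83+1.00)/2 × 3 = 5.745
  [11.5→11.75]: (1.00+0.92)/2 × 0.25 = 0.24
  Sum = 141.7975 mg/L·hr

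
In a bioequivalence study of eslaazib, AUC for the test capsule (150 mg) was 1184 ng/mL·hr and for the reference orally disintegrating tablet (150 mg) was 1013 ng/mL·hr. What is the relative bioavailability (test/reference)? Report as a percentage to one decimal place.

F_rel = (AUC_test/D_test) / (AUC_ref/D_ref)
      = (1184/150) / (1013/150)
      = 7.89333 / 6.75333 = 1.1688 = 116.88%

F_rel = 116.9%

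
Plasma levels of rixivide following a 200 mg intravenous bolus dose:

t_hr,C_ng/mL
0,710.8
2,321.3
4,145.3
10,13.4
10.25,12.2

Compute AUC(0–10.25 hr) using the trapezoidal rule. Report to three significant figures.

Trapezoidal AUC_0→10.25:
  [0→2]: (710.8+321.3)/2 × 2 = 1032.1
  [2→4]: (321.3+145.3)/2 × 2 = 466.6
  [4→10]: (145.3+13.4)/2 × 6 = 476.1
  [10→10.25]: (13.4+12.2)/2 × 0.25 = 3.2
  Sum = 1978.0 ng/mL·hr

AUC = 1980 ng/mL·hr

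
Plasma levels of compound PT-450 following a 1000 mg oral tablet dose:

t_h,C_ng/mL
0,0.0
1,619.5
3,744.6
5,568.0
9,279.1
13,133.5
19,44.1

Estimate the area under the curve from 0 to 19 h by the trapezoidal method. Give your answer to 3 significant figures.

Trapezoidal AUC_0→19:
  [0→1]: (0.0+619.5)/2 × 1 = 309.75
  [1→3]: (619.5+744.6)/2 × 2 = 1364.1
  [3→5]: (744.6+568.0)/2 × 2 = 1312.6
  [5→9]: (568.0+279.1)/2 × 4 = 1694.2
  [9→13]: (279.1+133.5)/2 × 4 = 825.2
  [13→19]: (133.5+44.1)/2 × 6 = 532.8
  Sum = 6038.65 ng/mL·h

AUC = 6040 ng/mL·h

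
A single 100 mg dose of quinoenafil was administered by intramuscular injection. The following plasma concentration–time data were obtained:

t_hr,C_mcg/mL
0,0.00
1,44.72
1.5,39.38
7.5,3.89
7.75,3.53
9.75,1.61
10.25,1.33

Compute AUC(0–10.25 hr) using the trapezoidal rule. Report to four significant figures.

Trapezoidal AUC_0→10.25:
  [0→1]: (0.00+44.72)/2 × 1 = 22.36
  [1→1.5]: (44.72+39.38)/2 × 0.5 = 21.025
  [1.5→7.5]: (39.38+3.89)/2 × 6 = 129.81
  [7.5→7.75]: (3.89+3.53)/2 × 0.25 = 0.9275
  [7.75→9.75]: (3.53+1.61)/2 × 2 = 5.14
  [9.75→10.25]: (1.61+1.33)/2 × 0.5 = 0.735
  Sum = 179.9975 mcg/mL·hr

AUC = 180.0 mcg/mL·hr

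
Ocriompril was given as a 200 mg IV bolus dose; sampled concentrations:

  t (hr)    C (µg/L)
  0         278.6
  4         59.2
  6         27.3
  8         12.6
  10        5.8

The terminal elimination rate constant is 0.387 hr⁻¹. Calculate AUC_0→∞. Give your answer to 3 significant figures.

Trapezoidal AUC_0→10:
  [0→4]: (278.6+59.2)/2 × 4 = 675.6
  [4→6]: (59.2+27.3)/2 × 2 = 86.5
  [6→8]: (27.3+12.6)/2 × 2 = 39.9
  [8→10]: (12.6+5.8)/2 × 2 = 18.4
  Sum = 820.4 µg/L·hr
Extrapolated tail: C_last / k_e = 5.8 / 0.387 = 14.987
AUC_0→∞ = 820.4 + 14.987 = 835.387 µg/L·hr

AUC = 835 µg/L·hr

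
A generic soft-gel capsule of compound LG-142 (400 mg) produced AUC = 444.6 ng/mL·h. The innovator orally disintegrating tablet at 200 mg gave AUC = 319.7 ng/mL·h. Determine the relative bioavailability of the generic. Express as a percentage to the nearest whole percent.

F_rel = 70%

F_rel = (AUC_test/D_test) / (AUC_ref/D_ref)
      = (444.6/400) / (319.7/200)
      = 1.1115 / 1.5985 = 0.6953 = 69.53%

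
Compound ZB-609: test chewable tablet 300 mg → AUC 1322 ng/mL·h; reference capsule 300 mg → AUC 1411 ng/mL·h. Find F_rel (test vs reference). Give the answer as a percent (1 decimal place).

F_rel = 93.7%

F_rel = (AUC_test/D_test) / (AUC_ref/D_ref)
      = (1322/300) / (1411/300)
      = 4.40667 / 4.70333 = 0.9369 = 93.69%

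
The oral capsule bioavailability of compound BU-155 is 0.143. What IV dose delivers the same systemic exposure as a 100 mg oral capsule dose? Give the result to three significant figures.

D_iv = 14.3 mg

Systemic exposure from an extravascular dose = F × D_ev, so the equivalent IV dose is F × D_ev.
D_iv = F × D_ev = 0.143 × 100 = 14.3 mg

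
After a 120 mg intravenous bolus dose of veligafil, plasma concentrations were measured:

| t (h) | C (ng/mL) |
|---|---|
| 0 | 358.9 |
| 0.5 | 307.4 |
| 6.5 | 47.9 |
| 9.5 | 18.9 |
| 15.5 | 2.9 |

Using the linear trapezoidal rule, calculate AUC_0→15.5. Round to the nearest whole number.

AUC = 1398 ng/mL·h

Trapezoidal AUC_0→15.5:
  [0→0.5]: (358.9+307.4)/2 × 0.5 = 166.575
  [0.5→6.5]: (307.4+47.9)/2 × 6 = 1065.9
  [6.5→9.5]: (47.9+18.9)/2 × 3 = 100.2
  [9.5→15.5]: (18.9+2.9)/2 × 6 = 65.4
  Sum = 1398.075 ng/mL·h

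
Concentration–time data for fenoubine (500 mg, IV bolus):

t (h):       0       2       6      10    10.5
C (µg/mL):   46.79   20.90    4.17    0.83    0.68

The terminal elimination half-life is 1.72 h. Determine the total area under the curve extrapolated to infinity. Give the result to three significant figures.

Trapezoidal AUC_0→10.5:
  [0→2]: (46.79+20.90)/2 × 2 = 67.69
  [2→6]: (20.90+4.17)/2 × 4 = 50.14
  [6→10]: (4.17+0.83)/2 × 4 = 10.0
  [10→10.5]: (0.83+0.68)/2 × 0.5 = 0.3775
  Sum = 128.2075 µg/mL·h
k_e = ln2 / t½ = 0.693147 / 1.72 = 0.4030 h^-1
Extrapolated tail: C_last / k_e = 0.68 / 0.403 = 1.687
AUC_0→∞ = 128.2075 + 1.687 = 129.8945 µg/mL·h

AUC = 130 µg/mL·h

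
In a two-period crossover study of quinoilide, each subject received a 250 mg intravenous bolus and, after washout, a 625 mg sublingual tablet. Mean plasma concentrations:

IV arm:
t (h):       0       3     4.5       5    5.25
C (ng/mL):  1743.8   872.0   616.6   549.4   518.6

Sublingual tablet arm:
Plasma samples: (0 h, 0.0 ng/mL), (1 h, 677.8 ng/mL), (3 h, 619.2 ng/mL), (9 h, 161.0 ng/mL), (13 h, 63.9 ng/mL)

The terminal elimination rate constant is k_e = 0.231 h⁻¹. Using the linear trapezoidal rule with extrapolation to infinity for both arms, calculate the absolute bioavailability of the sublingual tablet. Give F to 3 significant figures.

F = 0.244

Trapezoidal AUC_0→5.25 (IV):
  [0→3]: (1743.8+872.0)/2 × 3 = 3923.7
  [3→4.5]: (872.0+616.6)/2 × 1.5 = 1116.45
  [4.5→5]: (616.6+549.4)/2 × 0.5 = 291.5
  [5→5.25]: (549.4+518.6)/2 × 0.25 = 133.5
  Sum = 5465.15 ng/mL·h
IV tail: 518.6/0.231 = 2245.022; AUC_iv,0→∞ = 5465.15 + 2245.022 = 7710.172 ng/mL·h
Trapezoidal AUC_0→13 (sublingual tablet):
  [0→1]: (0.0+677.8)/2 × 1 = 338.9
  [1→3]: (677.8+619.2)/2 × 2 = 1297.0
  [3→9]: (619.2+161.0)/2 × 6 = 2340.6
  [9→13]: (161.0+63.9)/2 × 4 = 449.8
  Sum = 4426.3 ng/mL·h
sublingual tablet tail: 63.9/0.231 = 276.623; AUC_ev,0→∞ = 4426.3 + 276.623 = 4702.923 ng/mL·h
F = (AUC_ev/D_ev)/(AUC_iv/D_iv) = (4702.923/625)/(7710.172/250) = 7.5246768/30.840688 = 0.2440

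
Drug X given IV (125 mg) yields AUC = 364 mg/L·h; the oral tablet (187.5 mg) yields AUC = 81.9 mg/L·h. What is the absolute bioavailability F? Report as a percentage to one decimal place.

F = 15.0%

F = (AUC_ev / D_ev) / (AUC_iv / D_iv)
  = (81.9/187.5) / (364/125)
  = 0.4368 / 2.912 = 0.1500
  = 15.00%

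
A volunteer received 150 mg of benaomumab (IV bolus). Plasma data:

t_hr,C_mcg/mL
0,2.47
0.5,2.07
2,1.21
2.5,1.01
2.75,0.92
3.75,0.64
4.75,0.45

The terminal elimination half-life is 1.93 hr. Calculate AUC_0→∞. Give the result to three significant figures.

Trapezoidal AUC_0→4.75:
  [0→0.5]: (2.47+2.07)/2 × 0.5 = 1.135
  [0.5→2]: (2.07+1.21)/2 × 1.5 = 2.46
  [2→2.5]: (1.21+1.01)/2 × 0.5 = 0.555
  [2.5→2.75]: (1.01+0.92)/2 × 0.25 = 0.24125
  [2.75→3.75]: (0.92+0.64)/2 × 1 = 0.78
  [3.75→4.75]: (0.64+0.45)/2 × 1 = 0.545
  Sum = 5.71625 mcg/mL·hr
k_e = ln2 / t½ = 0.693147 / 1.93 = 0.3591 hr^-1
Extrapolated tail: C_last / k_e = 0.45 / 0.3591 = 1.253
AUC_0→∞ = 5.71625 + 1.253 = 6.96925 mcg/mL·hr

AUC = 6.97 mcg/mL·hr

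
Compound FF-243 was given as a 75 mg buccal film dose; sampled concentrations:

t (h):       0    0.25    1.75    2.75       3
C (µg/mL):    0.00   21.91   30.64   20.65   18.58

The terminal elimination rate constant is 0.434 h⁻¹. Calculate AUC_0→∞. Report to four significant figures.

AUC = 115.5 µg/mL·h

Trapezoidal AUC_0→3:
  [0→0.25]: (0.00+21.91)/2 × 0.25 = 2.73875
  [0.25→1.75]: (21.91+30.64)/2 × 1.5 = 39.4125
  [1.75→2.75]: (30.64+20.65)/2 × 1 = 25.645
  [2.75→3]: (20.65+18.58)/2 × 0.25 = 4.90375
  Sum = 72.7 µg/mL·h
Extrapolated tail: C_last / k_e = 18.58 / 0.434 = 42.811
AUC_0→∞ = 72.7 + 42.811 = 115.511 µg/mL·h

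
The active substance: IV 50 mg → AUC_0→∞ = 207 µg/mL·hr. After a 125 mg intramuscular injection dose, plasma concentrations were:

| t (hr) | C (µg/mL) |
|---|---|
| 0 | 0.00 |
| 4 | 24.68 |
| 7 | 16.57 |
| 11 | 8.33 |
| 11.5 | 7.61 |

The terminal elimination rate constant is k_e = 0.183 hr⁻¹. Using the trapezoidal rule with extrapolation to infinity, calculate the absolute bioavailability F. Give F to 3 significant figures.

F = 0.399

Trapezoidal AUC_0→11.5 (intramuscular injection):
  [0→4]: (0.00+24.68)/2 × 4 = 49.36
  [4→7]: (24.68+16.57)/2 × 3 = 61.875
  [7→11]: (16.57+8.33)/2 × 4 = 49.8
  [11→11.5]: (8.33+7.61)/2 × 0.5 = 3.985
  Sum = 165.02 µg/mL·hr
Tail: C_last/k_e = 7.61/0.183 = 41.585
AUC_0→∞ (intramuscular injection) = 165.02 + 41.585 = 206.605 µg/mL·hr
F = (AUC_ev/D_ev)/(AUC_iv/D_iv) = (206.605/125)/(207/50) = 1.65284/4.14 = 0.3992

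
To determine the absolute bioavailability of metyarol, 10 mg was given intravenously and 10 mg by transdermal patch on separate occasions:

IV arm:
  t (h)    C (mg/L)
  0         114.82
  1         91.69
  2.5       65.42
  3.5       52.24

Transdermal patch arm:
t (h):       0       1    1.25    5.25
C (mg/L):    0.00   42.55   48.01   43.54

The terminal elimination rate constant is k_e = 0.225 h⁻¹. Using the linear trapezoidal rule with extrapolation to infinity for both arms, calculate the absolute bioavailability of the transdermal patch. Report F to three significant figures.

Trapezoidal AUC_0→3.5 (IV):
  [0→1]: (114.82+91.69)/2 × 1 = 103.255
  [1→2.5]: (91.69+65.42)/2 × 1.5 = 117.8325
  [2.5→3.5]: (65.42+52.24)/2 × 1 = 58.83
  Sum = 279.9175 mg/L·h
IV tail: 52.24/0.225 = 232.178; AUC_iv,0→∞ = 279.9175 + 232.178 = 512.0955 mg/L·h
Trapezoidal AUC_0→5.25 (transdermal patch):
  [0→1]: (0.00+42.55)/2 × 1 = 21.275
  [1→1.25]: (42.55+48.01)/2 × 0.25 = 11.32
  [1.25→5.25]: (48.01+43.54)/2 × 4 = 183.1
  Sum = 215.695 mg/L·h
transdermal patch tail: 43.54/0.225 = 193.511; AUC_ev,0→∞ = 215.695 + 193.511 = 409.206 mg/L·h
F = (AUC_ev/D_ev)/(AUC_iv/D_iv) = (409.206/10)/(512.0955/10) = 40.9206/51.20955 = 0.7991

F = 0.799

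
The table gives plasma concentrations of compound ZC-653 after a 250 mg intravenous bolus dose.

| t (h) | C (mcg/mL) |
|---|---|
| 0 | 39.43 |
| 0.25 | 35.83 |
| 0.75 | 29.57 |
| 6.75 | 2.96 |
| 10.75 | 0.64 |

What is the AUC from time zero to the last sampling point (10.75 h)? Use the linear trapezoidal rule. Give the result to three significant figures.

AUC = 131 mcg/mL·h

Trapezoidal AUC_0→10.75:
  [0→0.25]: (39.43+35.83)/2 × 0.25 = 9.4075
  [0.25→0.75]: (35.83+29.57)/2 × 0.5 = 16.35
  [0.75→6.75]: (29.57+2.96)/2 × 6 = 97.59
  [6.75→10.75]: (2.96+0.64)/2 × 4 = 7.2
  Sum = 130.5475 mcg/mL·h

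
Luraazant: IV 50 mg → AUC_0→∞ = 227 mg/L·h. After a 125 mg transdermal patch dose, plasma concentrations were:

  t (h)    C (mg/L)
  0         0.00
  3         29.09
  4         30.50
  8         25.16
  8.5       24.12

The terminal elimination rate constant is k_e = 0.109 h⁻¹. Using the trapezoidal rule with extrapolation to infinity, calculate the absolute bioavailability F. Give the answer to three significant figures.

F = 0.737

Trapezoidal AUC_0→8.5 (transdermal patch):
  [0→3]: (0.00+29.09)/2 × 3 = 43.635
  [3→4]: (29.09+30.50)/2 × 1 = 29.795
  [4→8]: (30.50+25.16)/2 × 4 = 111.32
  [8→8.5]: (25.16+24.12)/2 × 0.5 = 12.32
  Sum = 197.07 mg/L·h
Tail: C_last/k_e = 24.12/0.109 = 221.284
AUC_0→∞ (transdermal patch) = 197.07 + 221.284 = 418.354 mg/L·h
F = (AUC_ev/D_ev)/(AUC_iv/D_iv) = (418.354/125)/(227/50) = 3.346832/4.54 = 0.7372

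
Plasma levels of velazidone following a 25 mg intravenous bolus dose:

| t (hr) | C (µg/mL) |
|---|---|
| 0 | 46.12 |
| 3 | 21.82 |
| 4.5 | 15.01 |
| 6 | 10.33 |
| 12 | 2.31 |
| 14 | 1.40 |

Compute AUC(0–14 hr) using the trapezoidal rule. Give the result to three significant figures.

AUC = 190 µg/mL·hr

Trapezoidal AUC_0→14:
  [0→3]: (46.12+21.82)/2 × 3 = 101.91
  [3→4.5]: (21.82+15.01)/2 × 1.5 = 27.6225
  [4.5→6]: (15.01+10.33)/2 × 1.5 = 19.005
  [6→12]: (10.33+2.31)/2 × 6 = 37.92
  [12→14]: (2.31+1.40)/2 × 2 = 3.71
  Sum = 190.1675 µg/mL·hr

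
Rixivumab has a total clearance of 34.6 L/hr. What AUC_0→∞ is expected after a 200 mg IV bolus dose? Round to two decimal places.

AUC = 5.78 mg/L·hr

AUC_0→∞ = Dose_iv / CL
        = 200 / 34.6 = 5.78035 mg/L·hr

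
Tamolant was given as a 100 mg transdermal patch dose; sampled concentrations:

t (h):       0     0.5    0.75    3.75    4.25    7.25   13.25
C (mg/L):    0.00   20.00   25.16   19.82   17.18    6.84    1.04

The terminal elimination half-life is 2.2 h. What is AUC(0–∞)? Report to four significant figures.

Trapezoidal AUC_0→13.25:
  [0→0.5]: (0.00+20.00)/2 × 0.5 = 5.0
  [0.5→0.75]: (20.00+25.16)/2 × 0.25 = 5.645
  [0.75→3.75]: (25.16+19.82)/2 × 3 = 67.47
  [3.75→4.25]: (19.82+17.18)/2 × 0.5 = 9.25
  [4.25→7.25]: (17.18+6.84)/2 × 3 = 36.03
  [7.25→13.25]: (6.84+1.04)/2 × 6 = 23.64
  Sum = 147.035 mg/L·h
k_e = ln2 / t½ = 0.693147 / 2.2 = 0.3151 h^-1
Extrapolated tail: C_last / k_e = 1.04 / 0.3151 = 3.301
AUC_0→∞ = 147.035 + 3.301 = 150.336 mg/L·h

AUC = 150.3 mg/L·h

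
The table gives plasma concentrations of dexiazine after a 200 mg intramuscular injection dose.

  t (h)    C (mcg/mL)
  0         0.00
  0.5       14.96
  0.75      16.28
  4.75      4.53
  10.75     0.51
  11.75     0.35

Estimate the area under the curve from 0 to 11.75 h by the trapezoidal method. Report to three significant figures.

AUC = 64.8 mcg/mL·h

Trapezoidal AUC_0→11.75:
  [0→0.5]: (0.00+14.96)/2 × 0.5 = 3.74
  [0.5→0.75]: (14.96+16.28)/2 × 0.25 = 3.905
  [0.75→4.75]: (16.28+4.53)/2 × 4 = 41.62
  [4.75→10.75]: (4.53+0.51)/2 × 6 = 15.12
  [10.75→11.75]: (0.51+0.35)/2 × 1 = 0.43
  Sum = 64.815 mcg/mL·h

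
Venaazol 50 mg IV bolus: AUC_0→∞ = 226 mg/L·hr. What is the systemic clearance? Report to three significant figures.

CL = Dose_iv / AUC_0→∞
   = 50 / 226 = 0.221239 L/hr

CL = 0.221 L/hr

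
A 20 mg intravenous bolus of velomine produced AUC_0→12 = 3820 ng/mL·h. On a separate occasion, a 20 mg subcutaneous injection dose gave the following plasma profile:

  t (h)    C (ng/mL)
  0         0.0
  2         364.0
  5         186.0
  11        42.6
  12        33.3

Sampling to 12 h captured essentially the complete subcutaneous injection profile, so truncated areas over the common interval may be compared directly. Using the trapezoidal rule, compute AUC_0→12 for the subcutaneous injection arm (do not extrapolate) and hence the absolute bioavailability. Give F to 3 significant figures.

Trapezoidal AUC_0→12 (subcutaneous injection):
  [0→2]: (0.0+364.0)/2 × 2 = 364.0
  [2→5]: (364.0+186.0)/2 × 3 = 825.0
  [5→11]: (186.0+42.6)/2 × 6 = 685.8
  [11→12]: (42.6+33.3)/2 × 1 = 37.95
  Sum = 1912.75 ng/mL·h
F = (AUC_ev/D_ev)/(AUC_iv/D_iv) = (1912.75/20)/(3820/20) = 95.6375/191 = 0.5007

F = 0.501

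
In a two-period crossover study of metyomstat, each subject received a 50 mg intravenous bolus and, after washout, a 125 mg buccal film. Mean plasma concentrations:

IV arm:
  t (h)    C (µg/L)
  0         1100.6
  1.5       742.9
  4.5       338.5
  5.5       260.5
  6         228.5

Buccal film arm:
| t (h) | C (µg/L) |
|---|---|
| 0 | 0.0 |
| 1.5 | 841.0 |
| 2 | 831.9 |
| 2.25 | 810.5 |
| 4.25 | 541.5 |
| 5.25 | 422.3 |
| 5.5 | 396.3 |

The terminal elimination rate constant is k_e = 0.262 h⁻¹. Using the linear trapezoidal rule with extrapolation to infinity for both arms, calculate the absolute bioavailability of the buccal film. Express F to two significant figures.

F = 0.44

Trapezoidal AUC_0→6 (IV):
  [0→1.5]: (1100.6+742.9)/2 × 1.5 = 1382.625
  [1.5→4.5]: (742.9+338.5)/2 × 3 = 1622.1
  [4.5→5.5]: (338.5+260.5)/2 × 1 = 299.5
  [5.5→6]: (260.5+228.5)/2 × 0.5 = 122.25
  Sum = 3426.475 µg/L·h
IV tail: 228.5/0.262 = 872.137; AUC_iv,0→∞ = 3426.475 + 872.137 = 4298.612 µg/L·h
Trapezoidal AUC_0→5.5 (buccal film):
  [0→1.5]: (0.0+841.0)/2 × 1.5 = 630.75
  [1.5→2]: (841.0+831.9)/2 × 0.5 = 418.225
  [2→2.25]: (831.9+810.5)/2 × 0.25 = 205.3
  [2.25→4.25]: (810.5+541.5)/2 × 2 = 1352.0
  [4.25→5.25]: (541.5+422.3)/2 × 1 = 481.9
  [5.25→5.5]: (422.3+396.3)/2 × 0.25 = 102.325
  Sum = 3190.5 µg/L·h
buccal film tail: 396.3/0.262 = 1512.595; AUC_ev,0→∞ = 3190.5 + 1512.595 = 4703.095 µg/L·h
F = (AUC_ev/D_ev)/(AUC_iv/D_iv) = (4703.095/125)/(4298.612/50) = 37.62476/85.97224 = 0.4376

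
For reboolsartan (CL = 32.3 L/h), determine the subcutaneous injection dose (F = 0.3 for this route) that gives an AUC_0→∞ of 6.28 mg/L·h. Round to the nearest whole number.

Dose = CL × AUC_0→∞ / F
     = 32.3 × 6.28 / 0.3 = 676.147 mg

Dose = 676 mg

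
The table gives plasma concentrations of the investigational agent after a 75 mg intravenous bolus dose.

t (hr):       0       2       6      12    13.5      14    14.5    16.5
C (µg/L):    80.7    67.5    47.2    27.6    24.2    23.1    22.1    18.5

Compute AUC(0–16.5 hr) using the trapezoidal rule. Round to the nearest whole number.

AUC = 705 µg/L·hr

Trapezoidal AUC_0→16.5:
  [0→2]: (80.7+67.5)/2 × 2 = 148.2
  [2→6]: (67.5+47.2)/2 × 4 = 229.4
  [6→12]: (47.2+27.6)/2 × 6 = 224.4
  [12→13.5]: (27.6+24.2)/2 × 1.5 = 38.85
  [13.5→14]: (24.2+23.1)/2 × 0.5 = 11.825
  [14→14.5]: (23.1+22.1)/2 × 0.5 = 11.3
  [14.5→16.5]: (22.1+18.5)/2 × 2 = 40.6
  Sum = 704.575 µg/L·hr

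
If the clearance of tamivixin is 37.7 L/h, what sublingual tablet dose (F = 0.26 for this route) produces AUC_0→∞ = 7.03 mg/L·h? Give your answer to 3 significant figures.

Dose = 1020 mg

Dose = CL × AUC_0→∞ / F
     = 37.7 × 7.03 / 0.26 = 1019.35 mg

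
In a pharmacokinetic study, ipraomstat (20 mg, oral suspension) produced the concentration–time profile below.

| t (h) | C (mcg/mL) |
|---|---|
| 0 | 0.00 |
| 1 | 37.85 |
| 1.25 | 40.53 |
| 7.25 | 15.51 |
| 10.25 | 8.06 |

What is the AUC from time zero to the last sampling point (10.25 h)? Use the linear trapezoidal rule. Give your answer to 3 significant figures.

Trapezoidal AUC_0→10.25:
  [0→1]: (0.00+37.85)/2 × 1 = 18.925
  [1→1.25]: (37.85+40.53)/2 × 0.25 = 9.7975
  [1.25→7.25]: (40.53+15.51)/2 × 6 = 168.12
  [7.25→10.25]: (15.51+8.06)/2 × 3 = 35.355
  Sum = 232.1975 mcg/mL·h

AUC = 232 mcg/mL·h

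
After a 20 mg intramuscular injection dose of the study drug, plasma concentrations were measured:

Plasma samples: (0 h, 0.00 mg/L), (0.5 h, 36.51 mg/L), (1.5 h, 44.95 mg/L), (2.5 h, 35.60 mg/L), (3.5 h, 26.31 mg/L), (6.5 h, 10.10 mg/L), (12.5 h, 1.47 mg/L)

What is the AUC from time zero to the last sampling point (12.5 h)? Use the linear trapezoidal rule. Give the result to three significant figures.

Trapezoidal AUC_0→12.5:
  [0→0.5]: (0.00+36.51)/2 × 0.5 = 9.1275
  [0.5→1.5]: (36.51+44.95)/2 × 1 = 40.73
  [1.5→2.5]: (44.95+35.60)/2 × 1 = 40.275
  [2.5→3.5]: (35.60+26.31)/2 × 1 = 30.955
  [3.5→6.5]: (26.31+10.10)/2 × 3 = 54.615
  [6.5→12.5]: (10.10+1.47)/2 × 6 = 34.71
  Sum = 210.4125 mg/L·h

AUC = 210 mg/L·h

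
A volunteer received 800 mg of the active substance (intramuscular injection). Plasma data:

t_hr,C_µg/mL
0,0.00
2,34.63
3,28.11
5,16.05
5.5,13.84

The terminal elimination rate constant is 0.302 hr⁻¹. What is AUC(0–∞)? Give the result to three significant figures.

AUC = 163 µg/mL·hr

Trapezoidal AUC_0→5.5:
  [0→2]: (0.00+34.63)/2 × 2 = 34.63
  [2→3]: (34.63+28.11)/2 × 1 = 31.37
  [3→5]: (28.11+16.05)/2 × 2 = 44.16
  [5→5.5]: (16.05+13.84)/2 × 0.5 = 7.4725
  Sum = 117.6325 µg/mL·hr
Extrapolated tail: C_last / k_e = 13.84 / 0.302 = 45.828
AUC_0→∞ = 117.6325 + 45.828 = 163.4605 µg/mL·hr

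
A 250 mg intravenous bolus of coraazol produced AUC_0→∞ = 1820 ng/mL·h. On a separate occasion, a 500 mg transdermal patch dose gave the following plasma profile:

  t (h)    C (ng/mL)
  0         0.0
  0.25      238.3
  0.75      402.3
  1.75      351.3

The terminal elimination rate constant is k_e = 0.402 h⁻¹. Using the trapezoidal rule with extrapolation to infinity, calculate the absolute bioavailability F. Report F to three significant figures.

F = 0.396

Trapezoidal AUC_0→1.75 (transdermal patch):
  [0→0.25]: (0.0+238.3)/2 × 0.25 = 29.7875
  [0.25→0.75]: (238.3+402.3)/2 × 0.5 = 160.15
  [0.75→1.75]: (402.3+351.3)/2 × 1 = 376.8
  Sum = 566.7375 ng/mL·h
Tail: C_last/k_e = 351.3/0.402 = 873.881
AUC_0→∞ (transdermal patch) = 566.7375 + 873.881 = 1440.6185 ng/mL·h
F = (AUC_ev/D_ev)/(AUC_iv/D_iv) = (1440.6185/500)/(1820/250) = 2.881237/7.28 = 0.3958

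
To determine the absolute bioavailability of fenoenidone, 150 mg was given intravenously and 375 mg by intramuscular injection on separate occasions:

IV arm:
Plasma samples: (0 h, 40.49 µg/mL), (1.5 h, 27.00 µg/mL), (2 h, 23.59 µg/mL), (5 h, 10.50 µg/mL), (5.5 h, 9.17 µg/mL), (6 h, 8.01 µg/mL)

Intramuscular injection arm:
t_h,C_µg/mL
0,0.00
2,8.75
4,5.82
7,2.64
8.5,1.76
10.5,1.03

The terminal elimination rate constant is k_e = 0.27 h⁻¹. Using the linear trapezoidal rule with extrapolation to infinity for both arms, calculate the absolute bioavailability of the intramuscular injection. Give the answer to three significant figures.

Trapezoidal AUC_0→6 (IV):
  [0→1.5]: (40.49+27.00)/2 × 1.5 = 50.6175
  [1.5→2]: (27.00+23.59)/2 × 0.5 = 12.6475
  [2→5]: (23.59+10.50)/2 × 3 = 51.135
  [5→5.5]: (10.50+9.17)/2 × 0.5 = 4.9175
  [5.5→6]: (9.17+8.01)/2 × 0.5 = 4.295
  Sum = 123.6125 µg/mL·h
IV tail: 8.01/0.27 = 29.667; AUC_iv,0→∞ = 123.6125 + 29.667 = 153.2795 µg/mL·h
Trapezoidal AUC_0→10.5 (intramuscular injection):
  [0→2]: (0.00+8.75)/2 × 2 = 8.75
  [2→4]: (8.75+5.82)/2 × 2 = 14.57
  [4→7]: (5.82+2.64)/2 × 3 = 12.69
  [7→8.5]: (2.64+1.76)/2 × 1.5 = 3.3
  [8.5→10.5]: (1.76+1.03)/2 × 2 = 2.79
  Sum = 42.1 µg/mL·h
intramuscular injection tail: 1.03/0.27 = 3.815; AUC_ev,0→∞ = 42.1 + 3.815 = 45.915 µg/mL·h
F = (AUC_ev/D_ev)/(AUC_iv/D_iv) = (45.915/375)/(153.2795/150) = 0.12244/1.02186 = 0.1198

F = 0.120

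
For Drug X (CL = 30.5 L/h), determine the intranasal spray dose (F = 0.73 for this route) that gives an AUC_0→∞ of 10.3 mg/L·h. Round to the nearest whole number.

Dose = CL × AUC_0→∞ / F
     = 30.5 × 10.3 / 0.73 = 430.342 mg

Dose = 430 mg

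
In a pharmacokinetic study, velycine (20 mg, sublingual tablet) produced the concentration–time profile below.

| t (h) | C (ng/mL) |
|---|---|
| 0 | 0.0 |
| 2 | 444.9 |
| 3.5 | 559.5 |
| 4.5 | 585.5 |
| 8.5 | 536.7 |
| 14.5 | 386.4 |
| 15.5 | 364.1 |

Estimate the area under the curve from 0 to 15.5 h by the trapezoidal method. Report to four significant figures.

Trapezoidal AUC_0→15.5:
  [0→2]: (0.0+444.9)/2 × 2 = 444.9
  [2→3.5]: (444.9+559.5)/2 × 1.5 = 753.3
  [3.5→4.5]: (559.5+585.5)/2 × 1 = 572.5
  [4.5→8.5]: (585.5+536.7)/2 × 4 = 2244.4
  [8.5→14.5]: (536.7+386.4)/2 × 6 = 2769.3
  [14.5→15.5]: (386.4+364.1)/2 × 1 = 375.25
  Sum = 7159.65 ng/mL·h

AUC = 7160 ng/mL·h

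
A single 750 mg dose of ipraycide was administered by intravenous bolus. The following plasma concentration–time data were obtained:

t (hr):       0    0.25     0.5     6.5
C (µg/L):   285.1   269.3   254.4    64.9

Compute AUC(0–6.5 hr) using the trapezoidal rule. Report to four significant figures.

Trapezoidal AUC_0→6.5:
  [0→0.25]: (285.1+269.3)/2 × 0.25 = 69.3
  [0.25→0.5]: (269.3+254.4)/2 × 0.25 = 65.4625
  [0.5→6.5]: (254.4+64.9)/2 × 6 = 957.9
  Sum = 1092.6625 µg/L·hr

AUC = 1093 µg/L·hr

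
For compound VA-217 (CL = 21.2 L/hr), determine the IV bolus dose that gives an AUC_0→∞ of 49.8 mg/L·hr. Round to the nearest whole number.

Dose_iv = CL × AUC_0→∞
     = 21.2 × 49.8 = 1055.76 mg

Dose = 1056 mg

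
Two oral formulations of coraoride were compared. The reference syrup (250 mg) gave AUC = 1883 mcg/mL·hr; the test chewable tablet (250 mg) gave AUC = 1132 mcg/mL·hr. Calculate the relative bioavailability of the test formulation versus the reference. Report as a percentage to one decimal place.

F_rel = 60.1%

F_rel = (AUC_test/D_test) / (AUC_ref/D_ref)
      = (1132/250) / (1883/250)
      = 4.528 / 7.532 = 0.6012 = 60.12%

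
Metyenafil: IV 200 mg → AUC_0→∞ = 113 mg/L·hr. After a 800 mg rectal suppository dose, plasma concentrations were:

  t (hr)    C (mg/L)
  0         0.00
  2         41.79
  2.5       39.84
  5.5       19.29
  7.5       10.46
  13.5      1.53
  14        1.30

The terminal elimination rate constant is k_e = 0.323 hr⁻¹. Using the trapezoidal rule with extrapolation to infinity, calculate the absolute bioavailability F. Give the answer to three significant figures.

Trapezoidal AUC_0→14 (rectal suppository):
  [0→2]: (0.00+41.79)/2 × 2 = 41.79
  [2→2.5]: (41.79+39.84)/2 × 0.5 = 20.4075
  [2.5→5.5]: (39.84+19.29)/2 × 3 = 88.695
  [5.5→7.5]: (19.29+10.46)/2 × 2 = 29.75
  [7.5→13.5]: (10.46+1.53)/2 × 6 = 35.97
  [13.5→14]: (1.53+1.30)/2 × 0.5 = 0.7075
  Sum = 217.32 mg/L·hr
Tail: C_last/k_e = 1.30/0.323 = 4.025
AUC_0→∞ (rectal suppository) = 217.32 + 4.025 = 221.345 mg/L·hr
F = (AUC_ev/D_ev)/(AUC_iv/D_iv) = (221.345/800)/(113/200) = 0.27668125/0.565 = 0.4897

F = 0.490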